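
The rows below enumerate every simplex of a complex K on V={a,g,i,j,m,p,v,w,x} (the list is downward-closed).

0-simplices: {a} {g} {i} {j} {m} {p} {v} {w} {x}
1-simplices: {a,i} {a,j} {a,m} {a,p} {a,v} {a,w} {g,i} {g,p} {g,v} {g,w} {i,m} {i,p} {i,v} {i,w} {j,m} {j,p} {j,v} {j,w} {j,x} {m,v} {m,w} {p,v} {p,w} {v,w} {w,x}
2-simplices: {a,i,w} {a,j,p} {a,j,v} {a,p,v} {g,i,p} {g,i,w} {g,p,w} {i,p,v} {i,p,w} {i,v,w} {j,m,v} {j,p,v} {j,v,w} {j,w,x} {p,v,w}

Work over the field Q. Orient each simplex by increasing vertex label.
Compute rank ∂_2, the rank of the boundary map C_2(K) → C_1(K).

rank∂_2=12

n_0=9 n_1=25 n_2=15  [Q]
∂1: piv[ai,aj,am,ap,av,aw,gi,jx] rk=8  ker:gp,gv,gw,im,ip,iv,iw,jm,jp,jv,jw,mv,mw,pv,pw,vw,wx
∂2: piv[aiw,ajp,ajv,apv,gip,giw,gpw,ipv,ivw,jmv,jvw,jwx] rk=12  ker:ipw,jpv,pvw
rk∂_2=12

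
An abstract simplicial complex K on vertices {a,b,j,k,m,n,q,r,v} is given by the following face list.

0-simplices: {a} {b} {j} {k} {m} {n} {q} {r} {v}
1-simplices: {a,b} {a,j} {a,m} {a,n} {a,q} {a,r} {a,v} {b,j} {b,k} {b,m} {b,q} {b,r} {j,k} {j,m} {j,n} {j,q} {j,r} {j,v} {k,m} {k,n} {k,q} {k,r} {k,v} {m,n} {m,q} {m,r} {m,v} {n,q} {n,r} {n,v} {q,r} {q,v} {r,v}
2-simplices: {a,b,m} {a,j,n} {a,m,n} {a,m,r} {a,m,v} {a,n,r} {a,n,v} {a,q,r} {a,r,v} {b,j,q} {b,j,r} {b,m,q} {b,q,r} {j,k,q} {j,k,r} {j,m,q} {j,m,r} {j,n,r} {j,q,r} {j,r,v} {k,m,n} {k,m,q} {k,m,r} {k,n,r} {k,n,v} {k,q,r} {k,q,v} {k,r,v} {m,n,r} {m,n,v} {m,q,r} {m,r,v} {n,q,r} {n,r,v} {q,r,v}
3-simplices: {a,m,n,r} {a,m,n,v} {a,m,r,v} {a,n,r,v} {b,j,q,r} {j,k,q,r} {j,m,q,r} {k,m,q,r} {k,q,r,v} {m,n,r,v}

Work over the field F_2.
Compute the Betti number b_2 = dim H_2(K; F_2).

n_0=9 n_1=33 n_2=35 n_3=10  [Z2]
∂1: piv[ab,aj,am,an,aq,ar,av,bk] rk=8  ker:bj,bm,bq,br,jk,jm,jn,jq,jr,jv,km,kn,kq,kr,kv,mn,mq,mr,mv,nq,nr,nv,qr,qv,rv
∂2: piv[abm,ajn,amn,amr,amv,anr,anv,aqr,arv,bjq,bjr,bmq,bqr,jkq,jkr,jmq,jmr,jnr,jrv,kmn,kmq,knv,kqv,nqr] rk=24  ker:jqr,kmr,knr,kqr,krv,mnr,mnv,mqr,mrv,nrv,qrv
∂3: piv[amnr,amnv,amrv,anrv,bjqr,jkqr,jmqr,kmqr,kqrv] rk=9  ker:mnrv
b_2=(35−24)−9=2

b_2=2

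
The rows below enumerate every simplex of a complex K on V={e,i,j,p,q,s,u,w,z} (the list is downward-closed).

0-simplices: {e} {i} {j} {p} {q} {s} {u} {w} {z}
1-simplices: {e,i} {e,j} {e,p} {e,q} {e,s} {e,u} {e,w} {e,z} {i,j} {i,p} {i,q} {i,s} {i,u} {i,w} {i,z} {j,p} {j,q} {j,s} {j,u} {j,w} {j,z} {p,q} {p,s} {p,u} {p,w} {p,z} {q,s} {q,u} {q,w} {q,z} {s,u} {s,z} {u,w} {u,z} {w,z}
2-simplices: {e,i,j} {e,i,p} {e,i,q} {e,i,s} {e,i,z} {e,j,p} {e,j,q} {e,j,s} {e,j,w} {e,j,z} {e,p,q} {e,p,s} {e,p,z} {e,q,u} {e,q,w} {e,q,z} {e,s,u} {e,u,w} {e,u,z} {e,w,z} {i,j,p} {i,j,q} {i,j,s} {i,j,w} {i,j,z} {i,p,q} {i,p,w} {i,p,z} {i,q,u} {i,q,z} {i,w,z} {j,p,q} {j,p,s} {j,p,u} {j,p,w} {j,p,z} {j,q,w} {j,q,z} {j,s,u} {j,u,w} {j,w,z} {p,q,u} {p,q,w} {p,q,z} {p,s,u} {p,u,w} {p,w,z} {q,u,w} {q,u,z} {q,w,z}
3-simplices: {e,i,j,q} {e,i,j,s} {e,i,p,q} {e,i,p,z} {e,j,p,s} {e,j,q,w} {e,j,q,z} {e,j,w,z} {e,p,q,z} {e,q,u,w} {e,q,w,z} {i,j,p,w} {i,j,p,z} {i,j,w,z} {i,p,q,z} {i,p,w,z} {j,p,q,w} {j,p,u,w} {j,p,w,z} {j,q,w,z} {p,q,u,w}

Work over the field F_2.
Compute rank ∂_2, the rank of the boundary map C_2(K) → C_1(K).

rank∂_2=25

n_0=9 n_1=35 n_2=50 n_3=21  [Z2]
∂1: piv[ei,ej,ep,eq,es,eu,ew,ez] rk=8  ker:ij,ip,iq,is,iu,iw,iz,jp,jq,js,ju,jw,jz,pq,ps,pu,pw,pz,qs,qu,qw,qz,su,sz,uw,uz,wz
∂2: piv[eij,eip,eiq,eis,eiz,ejp,ejq,ejs,ejw,ejz,epq,eps,epz,equ,eqw,eqz,esu,euw,euz,ewz,ijw,ipw,iqu,jpu,jsu] rk=25  ker:ijp,ijq,ijs,ijz,ipq,ipz,iqz,iwz,jpq,jps,jpw,jpz,jqw,jqz,juw,jwz,pqu,pqw,pqz,psu,puw,pwz,quw,quz,qwz
∂3: piv[eijq,eijs,eipq,eipz,ejps,ejqw,ejqz,ejwz,epqz,equw,eqwz,ijpw,ijpz,ijwz,ipqz,ipwz,jpqw,jpuw,pquw] rk=19  ker:jpwz,jqwz
rk∂_2=25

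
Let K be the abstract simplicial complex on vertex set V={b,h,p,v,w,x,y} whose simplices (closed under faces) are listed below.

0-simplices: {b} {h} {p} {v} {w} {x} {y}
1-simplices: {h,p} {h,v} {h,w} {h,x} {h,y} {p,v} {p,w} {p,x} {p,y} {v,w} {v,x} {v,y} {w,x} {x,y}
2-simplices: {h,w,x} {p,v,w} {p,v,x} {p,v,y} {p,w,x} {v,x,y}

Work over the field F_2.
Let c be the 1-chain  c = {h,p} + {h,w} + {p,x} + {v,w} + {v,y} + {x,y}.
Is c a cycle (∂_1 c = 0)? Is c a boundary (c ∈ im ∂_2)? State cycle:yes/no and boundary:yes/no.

n_0=7 n_1=14 n_2=6  [Z2]
∂1: piv[hp,hv,hw,hx,hy] rk=5  ker:pv,pw,px,py,vw,vx,vy,wx,xy
∂2: piv[hwx,pvw,pvx,pvy,pwx,vxy] rk=6
∂1c = 0
c vs im∂2: residual ≠ 0 ⇒ not boundary

cycle:yes boundary:no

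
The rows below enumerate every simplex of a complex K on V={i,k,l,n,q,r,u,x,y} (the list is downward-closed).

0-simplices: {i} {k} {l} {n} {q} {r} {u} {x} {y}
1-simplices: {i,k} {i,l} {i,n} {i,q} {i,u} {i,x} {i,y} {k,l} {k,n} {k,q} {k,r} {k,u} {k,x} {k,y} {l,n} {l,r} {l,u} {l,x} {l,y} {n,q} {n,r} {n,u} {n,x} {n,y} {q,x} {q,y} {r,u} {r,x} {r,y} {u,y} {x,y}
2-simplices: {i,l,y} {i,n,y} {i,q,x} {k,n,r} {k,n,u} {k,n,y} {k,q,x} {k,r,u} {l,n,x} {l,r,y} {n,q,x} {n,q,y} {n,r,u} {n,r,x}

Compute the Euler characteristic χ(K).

χ(K)=-8

n_0=9 n_1=31 n_2=14
χ=+9−31+14=-8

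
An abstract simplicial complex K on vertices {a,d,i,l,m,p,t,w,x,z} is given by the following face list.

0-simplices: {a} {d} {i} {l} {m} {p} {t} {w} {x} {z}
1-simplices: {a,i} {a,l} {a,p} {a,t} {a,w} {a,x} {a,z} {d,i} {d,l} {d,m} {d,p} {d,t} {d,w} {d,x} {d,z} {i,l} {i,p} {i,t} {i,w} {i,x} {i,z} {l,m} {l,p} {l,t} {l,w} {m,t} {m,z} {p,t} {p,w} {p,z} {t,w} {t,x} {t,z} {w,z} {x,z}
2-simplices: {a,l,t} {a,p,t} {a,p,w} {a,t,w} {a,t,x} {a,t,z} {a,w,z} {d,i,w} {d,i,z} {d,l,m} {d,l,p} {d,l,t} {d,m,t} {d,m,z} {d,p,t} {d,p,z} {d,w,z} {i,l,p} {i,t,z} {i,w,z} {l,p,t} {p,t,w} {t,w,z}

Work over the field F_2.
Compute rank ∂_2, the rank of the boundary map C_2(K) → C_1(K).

rank∂_2=19

n_0=10 n_1=35 n_2=23  [Z2]
∂1: piv[ai,al,ap,at,aw,ax,az,di,dm] rk=9  ker:dl,dp,dt,dw,dx,dz,il,ip,it,iw,ix,iz,lm,lp,lt,lw,mt,mz,pt,pw,pz,tw,tx,tz,wz,xz
∂2: piv[alt,apt,apw,atw,atx,atz,awz,diw,diz,dlm,dlp,dlt,dmt,dmz,dpt,dpz,dwz,ilp,itz] rk=19  ker:iwz,lpt,ptw,twz
rk∂_2=19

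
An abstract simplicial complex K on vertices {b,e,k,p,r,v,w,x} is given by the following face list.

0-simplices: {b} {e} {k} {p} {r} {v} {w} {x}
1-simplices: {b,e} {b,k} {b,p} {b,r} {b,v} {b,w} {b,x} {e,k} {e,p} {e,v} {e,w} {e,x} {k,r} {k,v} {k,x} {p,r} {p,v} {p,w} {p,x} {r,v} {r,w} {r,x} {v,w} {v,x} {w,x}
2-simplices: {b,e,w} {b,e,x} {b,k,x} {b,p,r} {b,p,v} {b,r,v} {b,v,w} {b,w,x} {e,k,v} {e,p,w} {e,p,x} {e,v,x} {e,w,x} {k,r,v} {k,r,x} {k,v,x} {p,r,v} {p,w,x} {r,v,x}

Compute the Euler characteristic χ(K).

n_0=8 n_1=25 n_2=19
χ=+8−25+19=2

χ(K)=2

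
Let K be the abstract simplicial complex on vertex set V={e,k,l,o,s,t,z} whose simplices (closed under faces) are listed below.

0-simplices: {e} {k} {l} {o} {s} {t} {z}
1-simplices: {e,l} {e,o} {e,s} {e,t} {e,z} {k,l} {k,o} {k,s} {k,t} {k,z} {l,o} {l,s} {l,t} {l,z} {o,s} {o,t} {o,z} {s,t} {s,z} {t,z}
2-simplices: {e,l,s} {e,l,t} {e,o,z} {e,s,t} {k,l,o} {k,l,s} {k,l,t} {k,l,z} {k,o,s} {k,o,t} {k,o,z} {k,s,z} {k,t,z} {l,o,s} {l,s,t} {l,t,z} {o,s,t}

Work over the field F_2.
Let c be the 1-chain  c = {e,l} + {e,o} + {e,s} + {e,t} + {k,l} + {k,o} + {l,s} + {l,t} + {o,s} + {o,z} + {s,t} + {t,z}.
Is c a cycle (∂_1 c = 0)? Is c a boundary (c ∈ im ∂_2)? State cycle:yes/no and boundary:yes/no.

cycle:yes boundary:no

n_0=7 n_1=20 n_2=17  [Z2]
∂1: piv[el,eo,es,et,ez,kl] rk=6  ker:ko,ks,kt,kz,lo,ls,lt,lz,os,ot,oz,st,sz,tz
∂2: piv[els,elt,eoz,est,klo,kls,klt,klz,kos,kot,koz,ksz,ktz] rk=13  ker:los,lst,ltz,ost
∂1c = 0
c vs im∂2: residual ≠ 0 ⇒ not boundary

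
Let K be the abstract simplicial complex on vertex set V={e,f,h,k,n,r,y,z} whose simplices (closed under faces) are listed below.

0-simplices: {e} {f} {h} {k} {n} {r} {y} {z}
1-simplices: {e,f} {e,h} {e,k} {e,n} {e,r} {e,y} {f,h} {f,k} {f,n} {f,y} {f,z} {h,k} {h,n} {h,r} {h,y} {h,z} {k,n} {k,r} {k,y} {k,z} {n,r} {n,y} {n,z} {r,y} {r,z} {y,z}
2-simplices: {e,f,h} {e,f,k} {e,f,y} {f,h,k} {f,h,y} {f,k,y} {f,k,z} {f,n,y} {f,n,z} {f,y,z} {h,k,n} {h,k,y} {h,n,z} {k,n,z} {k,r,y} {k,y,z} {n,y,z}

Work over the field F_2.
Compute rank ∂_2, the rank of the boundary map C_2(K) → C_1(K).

n_0=8 n_1=26 n_2=17  [Z2]
∂1: piv[ef,eh,ek,en,er,ey,fz] rk=7  ker:fh,fk,fn,fy,hk,hn,hr,hy,hz,kn,kr,ky,kz,nr,ny,nz,ry,rz,yz
∂2: piv[efh,efk,efy,fhk,fhy,fky,fkz,fny,fnz,fyz,hkn,hnz,knz,kry] rk=14  ker:hky,kyz,nyz
rk∂_2=14

rank∂_2=14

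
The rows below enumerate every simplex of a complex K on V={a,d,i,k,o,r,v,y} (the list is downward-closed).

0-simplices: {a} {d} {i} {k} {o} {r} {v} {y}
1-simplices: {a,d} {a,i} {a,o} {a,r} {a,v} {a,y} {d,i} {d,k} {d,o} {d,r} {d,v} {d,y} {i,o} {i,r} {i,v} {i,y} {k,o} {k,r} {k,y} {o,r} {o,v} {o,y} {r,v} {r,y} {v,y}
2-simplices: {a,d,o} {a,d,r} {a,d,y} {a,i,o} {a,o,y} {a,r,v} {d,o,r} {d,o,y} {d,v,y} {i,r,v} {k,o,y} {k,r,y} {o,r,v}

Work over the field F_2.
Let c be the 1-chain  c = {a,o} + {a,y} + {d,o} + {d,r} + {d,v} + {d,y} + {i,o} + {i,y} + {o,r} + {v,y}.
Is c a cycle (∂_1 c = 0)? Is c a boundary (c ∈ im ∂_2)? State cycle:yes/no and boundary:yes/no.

n_0=8 n_1=25 n_2=13  [Z2]
∂1: piv[ad,ai,ao,ar,av,ay,dk] rk=7  ker:di,do,dr,dv,dy,io,ir,iv,iy,ko,kr,ky,or,ov,oy,rv,ry,vy
∂2: piv[ado,adr,ady,aio,aoy,arv,dor,dvy,irv,koy,kry,orv] rk=12  ker:doy
∂1c = 0
c vs im∂2: residual ≠ 0 ⇒ not boundary

cycle:yes boundary:no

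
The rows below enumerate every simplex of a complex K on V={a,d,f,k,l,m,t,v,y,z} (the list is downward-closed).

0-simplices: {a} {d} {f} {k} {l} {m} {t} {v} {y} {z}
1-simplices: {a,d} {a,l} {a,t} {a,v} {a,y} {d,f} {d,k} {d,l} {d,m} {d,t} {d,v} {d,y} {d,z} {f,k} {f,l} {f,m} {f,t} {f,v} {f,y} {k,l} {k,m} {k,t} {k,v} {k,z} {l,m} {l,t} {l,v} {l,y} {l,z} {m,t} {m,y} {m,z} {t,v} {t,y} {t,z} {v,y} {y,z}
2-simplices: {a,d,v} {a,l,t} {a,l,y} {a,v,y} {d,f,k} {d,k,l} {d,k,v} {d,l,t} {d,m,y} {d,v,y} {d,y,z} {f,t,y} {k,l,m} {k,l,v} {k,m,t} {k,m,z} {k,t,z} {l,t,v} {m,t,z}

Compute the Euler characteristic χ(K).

χ(K)=-8

n_0=10 n_1=37 n_2=19
χ=+10−37+19=-8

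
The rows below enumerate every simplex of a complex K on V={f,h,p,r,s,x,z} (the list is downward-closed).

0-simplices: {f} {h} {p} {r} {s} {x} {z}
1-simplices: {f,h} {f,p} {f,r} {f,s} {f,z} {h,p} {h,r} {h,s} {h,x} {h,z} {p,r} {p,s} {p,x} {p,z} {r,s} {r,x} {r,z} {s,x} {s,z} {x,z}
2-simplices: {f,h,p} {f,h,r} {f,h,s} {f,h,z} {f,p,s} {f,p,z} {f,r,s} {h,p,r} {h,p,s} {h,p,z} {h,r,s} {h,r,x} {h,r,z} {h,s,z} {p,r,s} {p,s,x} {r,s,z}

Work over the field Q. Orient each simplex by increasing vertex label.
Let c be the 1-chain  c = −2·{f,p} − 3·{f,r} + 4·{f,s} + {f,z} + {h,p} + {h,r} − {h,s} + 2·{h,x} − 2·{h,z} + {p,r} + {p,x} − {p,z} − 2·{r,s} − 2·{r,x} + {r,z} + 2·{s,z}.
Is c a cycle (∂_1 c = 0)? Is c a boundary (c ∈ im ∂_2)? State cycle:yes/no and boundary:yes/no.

n_0=7 n_1=20 n_2=17  [Q]
∂1: piv[fh,fp,fr,fs,fz,hx] rk=6  ker:hp,hr,hs,hz,pr,ps,px,pz,rs,rx,rz,sx,sz,xz
∂2: piv[fhp,fhr,fhs,fhz,fps,fpz,frs,hpr,hrx,hrz,hsz,psx] rk=12  ker:hps,hpz,hrs,prs,rsz
∂1c = −{h} − 2·{p} + 2·{r} − {s} + {x} + {z}

cycle:no boundary:no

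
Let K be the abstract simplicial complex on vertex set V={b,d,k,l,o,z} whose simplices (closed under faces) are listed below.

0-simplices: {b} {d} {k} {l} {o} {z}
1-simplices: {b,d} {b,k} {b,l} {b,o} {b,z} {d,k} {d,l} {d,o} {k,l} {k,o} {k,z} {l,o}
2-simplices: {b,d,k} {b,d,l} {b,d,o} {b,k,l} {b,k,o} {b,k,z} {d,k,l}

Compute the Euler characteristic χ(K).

n_0=6 n_1=12 n_2=7
χ=+6−12+7=1

χ(K)=1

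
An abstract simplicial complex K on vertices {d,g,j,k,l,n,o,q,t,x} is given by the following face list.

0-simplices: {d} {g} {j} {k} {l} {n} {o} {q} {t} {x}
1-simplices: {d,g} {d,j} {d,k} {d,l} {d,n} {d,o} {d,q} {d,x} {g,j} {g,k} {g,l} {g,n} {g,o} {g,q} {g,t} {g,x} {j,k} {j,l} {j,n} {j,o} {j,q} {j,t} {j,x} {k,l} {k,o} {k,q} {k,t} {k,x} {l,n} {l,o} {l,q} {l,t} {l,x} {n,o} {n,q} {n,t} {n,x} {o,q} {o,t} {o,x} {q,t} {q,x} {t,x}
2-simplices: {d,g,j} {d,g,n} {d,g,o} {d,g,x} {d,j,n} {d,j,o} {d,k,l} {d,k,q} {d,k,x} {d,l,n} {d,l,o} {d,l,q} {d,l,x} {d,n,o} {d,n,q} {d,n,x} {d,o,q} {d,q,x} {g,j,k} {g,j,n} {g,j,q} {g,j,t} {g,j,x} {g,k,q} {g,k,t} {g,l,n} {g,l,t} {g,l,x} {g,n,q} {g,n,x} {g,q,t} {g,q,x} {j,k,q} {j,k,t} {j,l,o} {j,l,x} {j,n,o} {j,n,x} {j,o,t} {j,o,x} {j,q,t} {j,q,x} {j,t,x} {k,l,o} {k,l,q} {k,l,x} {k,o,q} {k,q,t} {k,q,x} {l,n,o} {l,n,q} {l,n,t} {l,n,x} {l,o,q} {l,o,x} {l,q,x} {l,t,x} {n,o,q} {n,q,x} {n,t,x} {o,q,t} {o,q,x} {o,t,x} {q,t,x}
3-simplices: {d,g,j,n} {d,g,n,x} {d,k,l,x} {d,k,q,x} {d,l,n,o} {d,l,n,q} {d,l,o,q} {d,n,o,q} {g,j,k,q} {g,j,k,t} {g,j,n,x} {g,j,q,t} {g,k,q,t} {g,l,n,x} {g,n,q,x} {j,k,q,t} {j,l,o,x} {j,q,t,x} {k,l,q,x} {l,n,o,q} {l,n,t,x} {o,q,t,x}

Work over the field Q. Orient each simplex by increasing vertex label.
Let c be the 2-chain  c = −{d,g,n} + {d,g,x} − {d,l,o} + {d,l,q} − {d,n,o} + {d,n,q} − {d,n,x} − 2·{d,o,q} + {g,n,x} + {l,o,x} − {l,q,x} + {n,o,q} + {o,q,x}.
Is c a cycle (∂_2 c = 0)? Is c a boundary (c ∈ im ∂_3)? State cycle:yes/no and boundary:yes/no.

cycle:yes boundary:no

n_0=10 n_1=43 n_2=64 n_3=22  [Q]
∂1: piv[dg,dj,dk,dl,dn,do,dq,dx,gt] rk=9  ker:gj,gk,gl,gn,go,gq,gx,jk,jl,jn,jo,jq,jt,jx,kl,ko,kq,kt,kx,ln,lo,lq,lt,lx,no,nq,nt,nx,oq,ot,ox,qt,qx,tx
∂2: piv[dgj,dgn,dgo,dgx,djn,djo,dkl,dkq,dkx,dln,dlo,dlq,dlx,dno,dnq,dnx,doq,dqx,gjk,gjq,gjt,gjx,gkq,gkt,gln,glt,gnq,gqt,jlo,jot,jox,jtx,klo,lnt] rk=34  ker:gjn,glx,gnx,gqx,jkq,jkt,jlx,jno,jnx,jqt,jqx,klq,klx,koq,kqt,kqx,lno,lnq,lnx,loq,lox,lqx,ltx,noq,nqx,ntx,oqt,oqx,otx,qtx
∂3: piv[dgjn,dgnx,dklx,dkqx,dlno,dlnq,dloq,dnoq,gjkq,gjkt,gjnx,gjqt,gkqt,glnx,gnqx,jlox,jqtx,klqx,lntx,oqtx] rk=20  ker:jkqt,lnoq
∂2c = 0
c vs im∂3: residual ≠ 0 ⇒ not boundary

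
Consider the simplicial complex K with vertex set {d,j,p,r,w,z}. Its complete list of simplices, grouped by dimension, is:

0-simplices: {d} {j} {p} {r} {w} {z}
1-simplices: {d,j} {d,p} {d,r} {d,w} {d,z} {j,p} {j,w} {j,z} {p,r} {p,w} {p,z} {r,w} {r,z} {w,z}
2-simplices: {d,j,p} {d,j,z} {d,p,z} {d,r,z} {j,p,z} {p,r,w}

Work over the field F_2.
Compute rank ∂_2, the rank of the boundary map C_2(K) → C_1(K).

rank∂_2=5

n_0=6 n_1=14 n_2=6  [Z2]
∂1: piv[dj,dp,dr,dw,dz] rk=5  ker:jp,jw,jz,pr,pw,pz,rw,rz,wz
∂2: piv[djp,djz,dpz,drz,prw] rk=5  ker:jpz
rk∂_2=5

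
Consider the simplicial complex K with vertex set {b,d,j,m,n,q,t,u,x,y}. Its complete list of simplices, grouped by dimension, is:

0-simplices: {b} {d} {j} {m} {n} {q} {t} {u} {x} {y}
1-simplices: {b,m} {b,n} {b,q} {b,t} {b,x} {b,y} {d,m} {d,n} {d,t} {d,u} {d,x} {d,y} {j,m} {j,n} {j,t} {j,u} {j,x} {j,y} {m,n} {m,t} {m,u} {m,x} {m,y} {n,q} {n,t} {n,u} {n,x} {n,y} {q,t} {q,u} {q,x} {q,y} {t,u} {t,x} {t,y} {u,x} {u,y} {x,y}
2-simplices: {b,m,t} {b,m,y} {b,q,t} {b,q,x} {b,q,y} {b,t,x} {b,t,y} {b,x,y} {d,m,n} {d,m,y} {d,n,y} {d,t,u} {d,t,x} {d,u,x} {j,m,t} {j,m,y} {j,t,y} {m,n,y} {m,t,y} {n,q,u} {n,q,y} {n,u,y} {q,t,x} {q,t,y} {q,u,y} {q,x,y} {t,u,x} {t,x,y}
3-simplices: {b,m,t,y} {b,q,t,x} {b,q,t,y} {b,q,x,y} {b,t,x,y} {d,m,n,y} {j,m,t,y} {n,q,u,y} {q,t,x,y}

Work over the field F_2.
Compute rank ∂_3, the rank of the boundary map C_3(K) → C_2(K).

n_0=10 n_1=38 n_2=28 n_3=9  [Z2]
∂1: piv[bm,bn,bq,bt,bx,by,dm,du,jm] rk=9  ker:dn,dt,dx,dy,jn,jt,ju,jx,jy,mn,mt,mu,mx,my,nq,nt,nu,nx,ny,qt,qu,qx,qy,tu,tx,ty,ux,uy,xy
∂2: piv[bmt,bmy,bqt,bqx,bqy,btx,bty,bxy,dmn,dmy,dny,dtu,dtx,dux,jmt,jmy,nqu,nqy,nuy] rk=19  ker:jty,mny,mty,qtx,qty,quy,qxy,tux,txy
∂3: piv[bmty,bqtx,bqty,bqxy,btxy,dmny,jmty,nquy] rk=8  ker:qtxy
rk∂_3=8

rank∂_3=8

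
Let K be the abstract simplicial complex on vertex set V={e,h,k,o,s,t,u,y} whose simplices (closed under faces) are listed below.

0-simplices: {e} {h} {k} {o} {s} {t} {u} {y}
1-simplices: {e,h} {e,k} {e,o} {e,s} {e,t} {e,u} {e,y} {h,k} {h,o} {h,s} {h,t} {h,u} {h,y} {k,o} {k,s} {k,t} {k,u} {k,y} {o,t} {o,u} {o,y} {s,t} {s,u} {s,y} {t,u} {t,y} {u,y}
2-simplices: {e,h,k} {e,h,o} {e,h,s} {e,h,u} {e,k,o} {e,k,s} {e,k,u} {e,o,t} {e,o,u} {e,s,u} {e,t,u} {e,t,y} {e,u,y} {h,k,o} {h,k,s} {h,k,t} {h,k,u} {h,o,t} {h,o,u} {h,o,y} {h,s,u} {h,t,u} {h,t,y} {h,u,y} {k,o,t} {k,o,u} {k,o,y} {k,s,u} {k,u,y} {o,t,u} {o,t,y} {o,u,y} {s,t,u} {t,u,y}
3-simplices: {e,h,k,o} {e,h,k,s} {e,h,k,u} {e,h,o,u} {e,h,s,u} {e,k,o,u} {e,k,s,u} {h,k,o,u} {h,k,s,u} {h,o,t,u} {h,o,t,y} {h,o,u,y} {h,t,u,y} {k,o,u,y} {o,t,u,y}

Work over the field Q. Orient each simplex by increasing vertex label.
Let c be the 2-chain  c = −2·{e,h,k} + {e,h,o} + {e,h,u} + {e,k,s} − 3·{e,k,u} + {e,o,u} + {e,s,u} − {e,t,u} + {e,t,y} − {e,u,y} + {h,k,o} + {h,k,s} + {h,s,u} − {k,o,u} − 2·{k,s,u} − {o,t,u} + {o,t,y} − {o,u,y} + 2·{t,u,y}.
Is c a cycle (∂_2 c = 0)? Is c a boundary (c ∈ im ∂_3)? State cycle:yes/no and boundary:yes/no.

cycle:yes boundary:no

n_0=8 n_1=27 n_2=34 n_3=15  [Q]
∂1: piv[eh,ek,eo,es,et,eu,ey] rk=7  ker:hk,ho,hs,ht,hu,hy,ko,ks,kt,ku,ky,ot,ou,oy,st,su,sy,tu,ty,uy
∂2: piv[ehk,eho,ehs,ehu,eko,eks,eku,eot,eou,esu,etu,ety,euy,hkt,hot,hoy,hty,koy,stu] rk=19  ker:hko,hks,hku,hou,hsu,htu,huy,kot,kou,ksu,kuy,otu,oty,ouy,tuy
∂3: piv[ehko,ehks,ehku,ehou,ehsu,ekou,eksu,hotu,hoty,houy,htuy,kouy] rk=12  ker:hkou,hksu,otuy
∂2c = 0
c vs im∂3: residual ≠ 0 ⇒ not boundary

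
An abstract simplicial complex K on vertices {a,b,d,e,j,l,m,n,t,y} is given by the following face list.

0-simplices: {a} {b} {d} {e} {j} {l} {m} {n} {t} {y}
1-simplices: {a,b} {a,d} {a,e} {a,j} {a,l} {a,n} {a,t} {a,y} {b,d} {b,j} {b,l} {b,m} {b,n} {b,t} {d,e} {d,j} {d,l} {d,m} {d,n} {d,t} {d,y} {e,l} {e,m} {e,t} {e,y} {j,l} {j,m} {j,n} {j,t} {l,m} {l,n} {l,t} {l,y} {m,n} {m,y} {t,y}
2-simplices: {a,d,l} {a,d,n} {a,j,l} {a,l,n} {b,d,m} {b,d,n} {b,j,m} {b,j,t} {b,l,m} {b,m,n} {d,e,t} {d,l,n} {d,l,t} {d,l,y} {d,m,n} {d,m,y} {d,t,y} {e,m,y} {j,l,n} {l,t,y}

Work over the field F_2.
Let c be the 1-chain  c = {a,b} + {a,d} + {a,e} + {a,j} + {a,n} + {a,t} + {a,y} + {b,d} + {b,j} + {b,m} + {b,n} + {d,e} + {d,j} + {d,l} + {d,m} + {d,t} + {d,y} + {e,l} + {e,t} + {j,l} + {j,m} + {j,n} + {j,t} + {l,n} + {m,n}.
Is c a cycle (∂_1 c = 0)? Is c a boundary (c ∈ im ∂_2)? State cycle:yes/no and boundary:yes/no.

cycle:no boundary:no

n_0=10 n_1=36 n_2=20  [Z2]
∂1: piv[ab,ad,ae,aj,al,an,at,ay,bm] rk=9  ker:bd,bj,bl,bn,bt,de,dj,dl,dm,dn,dt,dy,el,em,et,ey,jl,jm,jn,jt,lm,ln,lt,ly,mn,my,ty
∂2: piv[adl,adn,ajl,aln,bdm,bdn,bjm,bjt,blm,bmn,det,dlt,dly,dmy,dty,emy,jln] rk=17  ker:dln,dmn,lty
∂1c = {a} + {b} + {j} + {n}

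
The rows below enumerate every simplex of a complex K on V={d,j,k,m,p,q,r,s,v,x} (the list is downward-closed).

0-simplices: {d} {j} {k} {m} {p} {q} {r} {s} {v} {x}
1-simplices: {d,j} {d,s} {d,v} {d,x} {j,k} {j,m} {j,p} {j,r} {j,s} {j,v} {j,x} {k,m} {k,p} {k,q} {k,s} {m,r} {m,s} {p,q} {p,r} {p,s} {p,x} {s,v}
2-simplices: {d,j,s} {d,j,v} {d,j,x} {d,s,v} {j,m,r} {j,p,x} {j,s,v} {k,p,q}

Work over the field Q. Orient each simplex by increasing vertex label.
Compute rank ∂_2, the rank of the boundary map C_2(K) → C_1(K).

rank∂_2=7

n_0=10 n_1=22 n_2=8  [Q]
∂1: piv[dj,ds,dv,dx,jk,jm,jp,jr,kq] rk=9  ker:js,jv,jx,km,kp,ks,mr,ms,pq,pr,ps,px,sv
∂2: piv[djs,djv,djx,dsv,jmr,jpx,kpq] rk=7  ker:jsv
rk∂_2=7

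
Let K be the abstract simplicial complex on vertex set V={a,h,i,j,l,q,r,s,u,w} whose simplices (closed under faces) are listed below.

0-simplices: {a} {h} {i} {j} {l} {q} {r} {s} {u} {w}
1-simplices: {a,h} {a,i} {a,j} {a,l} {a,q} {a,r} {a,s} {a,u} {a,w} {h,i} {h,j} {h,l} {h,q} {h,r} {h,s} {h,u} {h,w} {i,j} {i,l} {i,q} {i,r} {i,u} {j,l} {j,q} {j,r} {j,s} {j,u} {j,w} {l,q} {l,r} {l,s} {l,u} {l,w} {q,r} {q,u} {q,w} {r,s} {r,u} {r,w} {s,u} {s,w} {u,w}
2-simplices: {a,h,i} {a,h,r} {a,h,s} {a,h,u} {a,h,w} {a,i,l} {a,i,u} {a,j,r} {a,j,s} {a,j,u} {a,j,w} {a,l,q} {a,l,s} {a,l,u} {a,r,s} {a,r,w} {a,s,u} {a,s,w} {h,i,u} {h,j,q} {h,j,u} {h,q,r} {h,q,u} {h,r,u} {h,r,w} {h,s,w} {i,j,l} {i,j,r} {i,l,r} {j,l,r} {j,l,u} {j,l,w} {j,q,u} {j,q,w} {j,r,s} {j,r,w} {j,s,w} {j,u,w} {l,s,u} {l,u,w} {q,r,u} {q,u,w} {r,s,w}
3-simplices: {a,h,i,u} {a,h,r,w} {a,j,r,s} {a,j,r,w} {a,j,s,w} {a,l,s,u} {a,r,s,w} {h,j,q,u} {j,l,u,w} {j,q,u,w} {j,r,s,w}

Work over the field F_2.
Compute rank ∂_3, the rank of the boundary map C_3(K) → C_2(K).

n_0=10 n_1=42 n_2=43 n_3=11  [Z2]
∂1: piv[ah,ai,aj,al,aq,ar,as,au,aw] rk=9  ker:hi,hj,hl,hq,hr,hs,hu,hw,ij,il,iq,ir,iu,jl,jq,jr,js,ju,jw,lq,lr,ls,lu,lw,qr,qu,qw,rs,ru,rw,su,sw,uw
∂2: piv[ahi,ahr,ahs,ahu,ahw,ail,aiu,ajr,ajs,aju,ajw,alq,als,alu,ars,arw,asu,asw,hjq,hju,hqr,hqu,hru,ijl,ijr,ilr,jlu,jlw,jqw,juw] rk=30  ker:hiu,hrw,hsw,jlr,jqu,jrs,jrw,jsw,lsu,luw,qru,quw,rsw
∂3: piv[ahiu,ahrw,ajrs,ajrw,ajsw,alsu,arsw,hjqu,jluw,jquw] rk=10  ker:jrsw
rk∂_3=10

rank∂_3=10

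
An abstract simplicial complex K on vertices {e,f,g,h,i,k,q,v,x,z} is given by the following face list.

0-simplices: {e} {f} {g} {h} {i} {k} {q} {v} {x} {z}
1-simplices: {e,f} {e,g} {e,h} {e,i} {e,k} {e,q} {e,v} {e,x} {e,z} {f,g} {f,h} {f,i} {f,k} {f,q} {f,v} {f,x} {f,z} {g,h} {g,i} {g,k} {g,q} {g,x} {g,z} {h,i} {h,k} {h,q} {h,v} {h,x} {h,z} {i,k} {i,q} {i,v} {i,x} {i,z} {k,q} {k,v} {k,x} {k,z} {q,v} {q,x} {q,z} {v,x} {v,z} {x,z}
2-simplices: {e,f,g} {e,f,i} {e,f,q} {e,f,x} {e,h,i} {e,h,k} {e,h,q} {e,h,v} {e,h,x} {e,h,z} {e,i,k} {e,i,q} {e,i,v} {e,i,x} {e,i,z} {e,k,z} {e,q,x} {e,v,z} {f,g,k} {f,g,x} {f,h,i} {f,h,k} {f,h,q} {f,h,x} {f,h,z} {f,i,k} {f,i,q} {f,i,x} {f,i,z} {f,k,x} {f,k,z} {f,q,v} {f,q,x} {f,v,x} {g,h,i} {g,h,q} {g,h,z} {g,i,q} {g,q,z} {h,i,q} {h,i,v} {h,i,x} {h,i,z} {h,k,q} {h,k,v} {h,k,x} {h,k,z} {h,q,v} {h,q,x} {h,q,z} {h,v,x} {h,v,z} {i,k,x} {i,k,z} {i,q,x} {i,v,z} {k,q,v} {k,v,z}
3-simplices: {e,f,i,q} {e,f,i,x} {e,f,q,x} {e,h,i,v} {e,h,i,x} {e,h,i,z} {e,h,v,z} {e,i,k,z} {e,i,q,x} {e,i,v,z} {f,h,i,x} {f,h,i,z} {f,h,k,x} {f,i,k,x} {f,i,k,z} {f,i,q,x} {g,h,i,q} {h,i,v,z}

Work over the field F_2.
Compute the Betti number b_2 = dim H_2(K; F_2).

b_2=9

n_0=10 n_1=44 n_2=58 n_3=18  [Z2]
∂1: piv[ef,eg,eh,ei,ek,eq,ev,ex,ez] rk=9  ker:fg,fh,fi,fk,fq,fv,fx,fz,gh,gi,gk,gq,gx,gz,hi,hk,hq,hv,hx,hz,ik,iq,iv,ix,iz,kq,kv,kx,kz,qv,qx,qz,vx,vz,xz
∂2: piv[efg,efi,efq,efx,ehi,ehk,ehq,ehv,ehx,ehz,eik,eiq,eiv,eix,eiz,ekz,eqx,evz,fgk,fgx,fhi,fhk,fhz,fkx,fqv,fvx,ghi,ghq,ghz,gqz,hkq,hkv,hqv] rk=33  ker:fhq,fhx,fik,fiq,fix,fiz,fkz,fqx,giq,hiq,hiv,hix,hiz,hkx,hkz,hqx,hqz,hvx,hvz,ikx,ikz,iqx,ivz,kqv,kvz
∂3: piv[efiq,efix,efqx,ehiv,ehix,ehiz,ehvz,eikz,eiqx,eivz,fhix,fhiz,fhkx,fikx,fikz,ghiq] rk=16  ker:fiqx,hivz
b_2=(58−33)−16=9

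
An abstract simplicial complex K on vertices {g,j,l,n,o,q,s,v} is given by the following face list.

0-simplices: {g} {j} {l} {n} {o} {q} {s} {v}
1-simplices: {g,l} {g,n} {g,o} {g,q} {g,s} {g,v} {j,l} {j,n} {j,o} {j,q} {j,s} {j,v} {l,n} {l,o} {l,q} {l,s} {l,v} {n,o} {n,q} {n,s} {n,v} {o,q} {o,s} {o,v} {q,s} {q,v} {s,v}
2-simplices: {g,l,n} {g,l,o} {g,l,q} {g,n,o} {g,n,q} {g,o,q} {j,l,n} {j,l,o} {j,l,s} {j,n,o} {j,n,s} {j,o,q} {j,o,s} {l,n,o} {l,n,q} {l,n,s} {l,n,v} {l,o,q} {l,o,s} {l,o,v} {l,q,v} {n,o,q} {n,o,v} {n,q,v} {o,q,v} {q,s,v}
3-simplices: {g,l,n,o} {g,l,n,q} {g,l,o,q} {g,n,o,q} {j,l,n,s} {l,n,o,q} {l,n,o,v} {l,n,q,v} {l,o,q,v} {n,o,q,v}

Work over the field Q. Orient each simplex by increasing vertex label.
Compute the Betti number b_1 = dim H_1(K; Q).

b_1=4

n_0=8 n_1=27 n_2=26 n_3=10  [Q]
∂1: piv[gl,gn,go,gq,gs,gv,jl] rk=7  ker:jn,jo,jq,js,jv,ln,lo,lq,ls,lv,no,nq,ns,nv,oq,os,ov,qs,qv,sv
∂2: piv[gln,glo,glq,gno,gnq,goq,jln,jlo,jls,jns,joq,jos,lnv,lov,lqv,qsv] rk=16  ker:jno,lno,lnq,lns,loq,los,noq,nov,nqv,oqv
∂3: piv[glno,glnq,gloq,gnoq,jlns,lnov,lnqv,loqv] rk=8  ker:lnoq,noqv
b_1=(27−7)−16=4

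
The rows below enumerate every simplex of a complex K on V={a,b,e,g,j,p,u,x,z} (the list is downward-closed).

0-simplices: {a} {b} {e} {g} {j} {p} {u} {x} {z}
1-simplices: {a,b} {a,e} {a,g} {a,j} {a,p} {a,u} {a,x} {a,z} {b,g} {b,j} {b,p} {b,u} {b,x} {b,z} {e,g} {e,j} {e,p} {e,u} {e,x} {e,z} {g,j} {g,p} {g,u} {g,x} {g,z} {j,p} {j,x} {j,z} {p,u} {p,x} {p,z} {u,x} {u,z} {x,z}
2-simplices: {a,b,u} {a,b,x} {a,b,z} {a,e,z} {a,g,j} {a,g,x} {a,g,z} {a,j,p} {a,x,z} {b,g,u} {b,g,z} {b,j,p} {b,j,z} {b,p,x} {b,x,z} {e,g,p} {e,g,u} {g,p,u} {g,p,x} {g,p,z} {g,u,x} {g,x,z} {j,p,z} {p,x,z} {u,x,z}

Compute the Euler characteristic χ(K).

n_0=9 n_1=34 n_2=25
χ=+9−34+25=0

χ(K)=0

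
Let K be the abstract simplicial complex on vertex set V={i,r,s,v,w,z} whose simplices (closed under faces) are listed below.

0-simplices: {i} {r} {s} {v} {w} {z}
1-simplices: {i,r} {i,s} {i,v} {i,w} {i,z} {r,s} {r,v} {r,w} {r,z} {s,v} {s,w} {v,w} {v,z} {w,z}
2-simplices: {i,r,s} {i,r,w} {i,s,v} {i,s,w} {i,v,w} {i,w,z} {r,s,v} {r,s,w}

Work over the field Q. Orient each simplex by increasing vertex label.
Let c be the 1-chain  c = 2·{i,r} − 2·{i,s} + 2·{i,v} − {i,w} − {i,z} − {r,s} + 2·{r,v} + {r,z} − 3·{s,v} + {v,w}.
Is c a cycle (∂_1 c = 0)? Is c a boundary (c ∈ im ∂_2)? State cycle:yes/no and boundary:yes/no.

n_0=6 n_1=14 n_2=8  [Q]
∂1: piv[ir,is,iv,iw,iz] rk=5  ker:rs,rv,rw,rz,sv,sw,vw,vz,wz
∂2: piv[irs,irw,isv,isw,ivw,iwz,rsv] rk=7  ker:rsw
∂1c = 0
c vs im∂2: residual ≠ 0 ⇒ not boundary

cycle:yes boundary:no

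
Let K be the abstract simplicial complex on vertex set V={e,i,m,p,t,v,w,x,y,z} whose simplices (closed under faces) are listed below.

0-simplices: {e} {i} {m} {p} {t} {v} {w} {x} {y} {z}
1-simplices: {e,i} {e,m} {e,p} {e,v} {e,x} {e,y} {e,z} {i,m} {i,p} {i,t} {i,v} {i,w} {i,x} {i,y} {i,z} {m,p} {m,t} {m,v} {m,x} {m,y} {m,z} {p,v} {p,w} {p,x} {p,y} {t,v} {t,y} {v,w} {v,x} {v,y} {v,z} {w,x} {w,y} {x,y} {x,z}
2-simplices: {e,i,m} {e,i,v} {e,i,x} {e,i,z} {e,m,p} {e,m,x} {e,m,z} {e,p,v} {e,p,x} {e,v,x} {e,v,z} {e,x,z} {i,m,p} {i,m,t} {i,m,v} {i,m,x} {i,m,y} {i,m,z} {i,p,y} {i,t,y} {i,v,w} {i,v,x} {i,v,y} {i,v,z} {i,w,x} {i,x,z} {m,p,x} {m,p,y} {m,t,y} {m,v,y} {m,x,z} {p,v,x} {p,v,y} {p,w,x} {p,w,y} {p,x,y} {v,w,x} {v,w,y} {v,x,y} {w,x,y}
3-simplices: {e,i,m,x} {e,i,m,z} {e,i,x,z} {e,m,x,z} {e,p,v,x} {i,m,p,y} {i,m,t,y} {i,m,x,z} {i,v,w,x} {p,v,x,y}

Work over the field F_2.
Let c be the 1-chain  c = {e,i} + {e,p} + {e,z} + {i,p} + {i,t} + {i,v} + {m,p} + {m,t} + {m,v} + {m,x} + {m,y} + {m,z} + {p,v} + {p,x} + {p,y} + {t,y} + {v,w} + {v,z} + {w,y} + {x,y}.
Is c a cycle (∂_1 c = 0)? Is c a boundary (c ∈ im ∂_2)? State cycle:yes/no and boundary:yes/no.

n_0=10 n_1=35 n_2=40 n_3=10  [Z2]
∂1: piv[ei,em,ep,ev,ex,ey,ez,it,iw] rk=9  ker:im,ip,iv,ix,iy,iz,mp,mt,mv,mx,my,mz,pv,pw,px,py,tv,ty,vw,vx,vy,vz,wx,wy,xy,xz
∂2: piv[eim,eiv,eix,eiz,emp,emx,emz,epv,epx,evx,evz,exz,imp,imt,imv,imy,ipy,ity,ivw,ivy,iwx,pwx,pwy,pxy] rk=24  ker:imx,imz,ivx,ivz,ixz,mpx,mpy,mty,mvy,mxz,pvx,pvy,vwx,vwy,vxy,wxy
∂3: piv[eimx,eimz,eixz,emxz,epvx,impy,imty,ivwx,pvxy] rk=9  ker:imxz
∂1c = {e} + {t} + {v} + {x} + {y} + {z}

cycle:no boundary:no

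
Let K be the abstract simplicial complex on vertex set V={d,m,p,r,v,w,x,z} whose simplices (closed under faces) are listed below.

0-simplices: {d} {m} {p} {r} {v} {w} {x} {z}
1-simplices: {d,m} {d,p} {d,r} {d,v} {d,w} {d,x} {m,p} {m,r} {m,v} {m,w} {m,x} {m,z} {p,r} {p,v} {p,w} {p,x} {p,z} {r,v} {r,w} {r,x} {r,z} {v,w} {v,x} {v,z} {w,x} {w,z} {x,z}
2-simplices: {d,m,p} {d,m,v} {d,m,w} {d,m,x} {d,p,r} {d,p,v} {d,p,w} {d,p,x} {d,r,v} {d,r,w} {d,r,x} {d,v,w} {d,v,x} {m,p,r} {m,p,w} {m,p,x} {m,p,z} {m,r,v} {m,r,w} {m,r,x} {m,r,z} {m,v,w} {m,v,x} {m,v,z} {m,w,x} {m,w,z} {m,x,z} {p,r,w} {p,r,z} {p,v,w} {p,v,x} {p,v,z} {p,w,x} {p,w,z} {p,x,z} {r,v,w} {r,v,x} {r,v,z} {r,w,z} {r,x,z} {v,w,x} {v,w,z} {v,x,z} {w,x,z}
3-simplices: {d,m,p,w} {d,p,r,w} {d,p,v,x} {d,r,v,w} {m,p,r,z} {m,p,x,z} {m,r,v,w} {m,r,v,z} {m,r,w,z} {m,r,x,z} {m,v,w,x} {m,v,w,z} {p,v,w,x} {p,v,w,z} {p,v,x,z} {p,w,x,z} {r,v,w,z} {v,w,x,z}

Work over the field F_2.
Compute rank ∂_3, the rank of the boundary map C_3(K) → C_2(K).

n_0=8 n_1=27 n_2=44 n_3=18  [Z2]
∂1: piv[dm,dp,dr,dv,dw,dx,mz] rk=7  ker:mp,mr,mv,mw,mx,pr,pv,pw,px,pz,rv,rw,rx,rz,vw,vx,vz,wx,wz,xz
∂2: piv[dmp,dmv,dmw,dmx,dpr,dpv,dpw,dpx,drv,drw,drx,dvw,dvx,mpr,mpz,mrz,mvz,mwx,mwz,mxz] rk=20  ker:mpw,mpx,mrv,mrw,mrx,mvw,mvx,prw,prz,pvw,pvx,pvz,pwx,pwz,pxz,rvw,rvx,rvz,rwz,rxz,vwx,vwz,vxz,wxz
∂3: piv[dmpw,dprw,dpvx,drvw,mprz,mpxz,mrvw,mrvz,mrwz,mrxz,mvwx,mvwz,pvwx,pvwz,pvxz,pwxz] rk=16  ker:rvwz,vwxz
rk∂_3=16

rank∂_3=16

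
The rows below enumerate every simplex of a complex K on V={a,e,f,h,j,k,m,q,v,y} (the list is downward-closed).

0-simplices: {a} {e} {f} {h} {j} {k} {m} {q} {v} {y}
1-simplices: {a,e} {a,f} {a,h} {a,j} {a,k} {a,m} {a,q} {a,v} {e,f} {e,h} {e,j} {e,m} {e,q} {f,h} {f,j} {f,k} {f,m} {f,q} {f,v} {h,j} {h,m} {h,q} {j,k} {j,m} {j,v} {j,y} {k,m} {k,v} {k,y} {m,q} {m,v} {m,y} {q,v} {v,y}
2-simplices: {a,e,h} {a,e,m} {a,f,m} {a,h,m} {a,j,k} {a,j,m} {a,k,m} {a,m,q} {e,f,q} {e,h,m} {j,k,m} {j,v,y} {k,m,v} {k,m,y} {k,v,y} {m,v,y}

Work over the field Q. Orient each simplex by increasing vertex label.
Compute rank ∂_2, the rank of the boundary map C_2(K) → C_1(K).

rank∂_2=13

n_0=10 n_1=34 n_2=16  [Q]
∂1: piv[ae,af,ah,aj,ak,am,aq,av,jy] rk=9  ker:ef,eh,ej,em,eq,fh,fj,fk,fm,fq,fv,hj,hm,hq,jk,jm,jv,km,kv,ky,mq,mv,my,qv,vy
∂2: piv[aeh,aem,afm,ahm,ajk,ajm,akm,amq,efq,jvy,kmv,kmy,kvy] rk=13  ker:ehm,jkm,mvy
rk∂_2=13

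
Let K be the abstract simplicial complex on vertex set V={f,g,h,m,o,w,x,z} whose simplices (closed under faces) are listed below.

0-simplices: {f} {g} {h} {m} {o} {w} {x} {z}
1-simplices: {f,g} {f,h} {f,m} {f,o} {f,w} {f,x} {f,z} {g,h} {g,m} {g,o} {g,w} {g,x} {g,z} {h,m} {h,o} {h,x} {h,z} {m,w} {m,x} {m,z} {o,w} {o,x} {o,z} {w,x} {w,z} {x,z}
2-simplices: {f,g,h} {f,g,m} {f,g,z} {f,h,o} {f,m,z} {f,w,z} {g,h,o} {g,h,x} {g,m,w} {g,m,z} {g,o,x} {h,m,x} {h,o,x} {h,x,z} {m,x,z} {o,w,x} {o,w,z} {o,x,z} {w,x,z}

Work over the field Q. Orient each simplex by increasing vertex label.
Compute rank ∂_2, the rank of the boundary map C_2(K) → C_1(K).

rank∂_2=16

n_0=8 n_1=26 n_2=19  [Q]
∂1: piv[fg,fh,fm,fo,fw,fx,fz] rk=7  ker:gh,gm,go,gw,gx,gz,hm,ho,hx,hz,mw,mx,mz,ow,ox,oz,wx,wz,xz
∂2: piv[fgh,fgm,fgz,fho,fmz,fwz,gho,ghx,gmw,gox,hmx,hxz,mxz,owx,owz,oxz] rk=16  ker:gmz,hox,wxz
rk∂_2=16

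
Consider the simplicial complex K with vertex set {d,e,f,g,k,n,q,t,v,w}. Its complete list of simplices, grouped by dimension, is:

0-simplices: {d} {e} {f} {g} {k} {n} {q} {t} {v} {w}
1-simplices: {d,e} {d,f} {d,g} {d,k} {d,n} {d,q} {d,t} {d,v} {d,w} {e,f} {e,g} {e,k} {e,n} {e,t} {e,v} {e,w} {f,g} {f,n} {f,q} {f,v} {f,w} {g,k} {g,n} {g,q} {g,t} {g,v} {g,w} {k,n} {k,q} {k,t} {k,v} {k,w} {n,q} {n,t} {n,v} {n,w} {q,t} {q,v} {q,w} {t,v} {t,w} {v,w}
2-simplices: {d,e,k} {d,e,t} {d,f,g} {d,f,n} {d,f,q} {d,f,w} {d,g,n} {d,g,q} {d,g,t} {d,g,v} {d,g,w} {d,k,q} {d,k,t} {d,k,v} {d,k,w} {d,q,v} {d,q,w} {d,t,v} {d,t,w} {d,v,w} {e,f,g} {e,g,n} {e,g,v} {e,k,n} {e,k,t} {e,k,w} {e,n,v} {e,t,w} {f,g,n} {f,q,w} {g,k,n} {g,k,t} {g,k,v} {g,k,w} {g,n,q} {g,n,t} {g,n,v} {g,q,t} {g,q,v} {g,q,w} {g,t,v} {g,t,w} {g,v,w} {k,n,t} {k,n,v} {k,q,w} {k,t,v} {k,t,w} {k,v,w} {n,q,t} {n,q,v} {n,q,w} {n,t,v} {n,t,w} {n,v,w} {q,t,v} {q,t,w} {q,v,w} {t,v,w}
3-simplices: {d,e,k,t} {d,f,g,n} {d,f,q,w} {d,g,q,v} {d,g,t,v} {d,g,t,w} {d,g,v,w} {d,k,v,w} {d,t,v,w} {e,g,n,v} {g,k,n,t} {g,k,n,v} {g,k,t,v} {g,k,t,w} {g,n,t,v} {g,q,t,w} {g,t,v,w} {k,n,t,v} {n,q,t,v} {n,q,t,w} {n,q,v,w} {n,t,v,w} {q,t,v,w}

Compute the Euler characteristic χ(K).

n_0=10 n_1=42 n_2=59 n_3=23
χ=+10−42+59−23=4

χ(K)=4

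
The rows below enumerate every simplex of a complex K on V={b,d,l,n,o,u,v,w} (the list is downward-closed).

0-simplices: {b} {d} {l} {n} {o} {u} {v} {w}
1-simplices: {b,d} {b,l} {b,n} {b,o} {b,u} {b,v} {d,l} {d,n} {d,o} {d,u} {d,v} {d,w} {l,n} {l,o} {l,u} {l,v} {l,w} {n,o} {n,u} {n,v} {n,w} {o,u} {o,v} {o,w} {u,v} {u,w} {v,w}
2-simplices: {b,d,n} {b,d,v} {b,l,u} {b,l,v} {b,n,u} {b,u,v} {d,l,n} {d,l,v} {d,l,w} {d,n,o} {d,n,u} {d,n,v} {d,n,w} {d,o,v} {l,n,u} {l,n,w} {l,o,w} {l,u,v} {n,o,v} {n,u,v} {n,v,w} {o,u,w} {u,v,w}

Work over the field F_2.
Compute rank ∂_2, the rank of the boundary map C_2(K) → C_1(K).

n_0=8 n_1=27 n_2=23  [Z2]
∂1: piv[bd,bl,bn,bo,bu,bv,dw] rk=7  ker:dl,dn,do,du,dv,ln,lo,lu,lv,lw,no,nu,nv,nw,ou,ov,ow,uv,uw,vw
∂2: piv[bdn,bdv,blu,blv,bnu,buv,dln,dlv,dlw,dno,dnu,dnv,dnw,dov,low,nvw,ouw,uvw] rk=18  ker:lnu,lnw,luv,nov,nuv
rk∂_2=18

rank∂_2=18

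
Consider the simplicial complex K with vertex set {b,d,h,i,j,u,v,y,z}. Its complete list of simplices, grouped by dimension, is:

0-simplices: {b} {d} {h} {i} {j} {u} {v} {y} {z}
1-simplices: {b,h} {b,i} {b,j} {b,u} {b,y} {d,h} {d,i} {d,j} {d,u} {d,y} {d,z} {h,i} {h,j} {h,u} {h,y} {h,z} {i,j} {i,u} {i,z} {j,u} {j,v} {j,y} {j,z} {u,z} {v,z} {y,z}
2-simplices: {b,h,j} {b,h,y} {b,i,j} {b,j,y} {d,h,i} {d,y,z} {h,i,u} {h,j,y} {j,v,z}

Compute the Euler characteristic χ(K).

χ(K)=-8

n_0=9 n_1=26 n_2=9
χ=+9−26+9=-8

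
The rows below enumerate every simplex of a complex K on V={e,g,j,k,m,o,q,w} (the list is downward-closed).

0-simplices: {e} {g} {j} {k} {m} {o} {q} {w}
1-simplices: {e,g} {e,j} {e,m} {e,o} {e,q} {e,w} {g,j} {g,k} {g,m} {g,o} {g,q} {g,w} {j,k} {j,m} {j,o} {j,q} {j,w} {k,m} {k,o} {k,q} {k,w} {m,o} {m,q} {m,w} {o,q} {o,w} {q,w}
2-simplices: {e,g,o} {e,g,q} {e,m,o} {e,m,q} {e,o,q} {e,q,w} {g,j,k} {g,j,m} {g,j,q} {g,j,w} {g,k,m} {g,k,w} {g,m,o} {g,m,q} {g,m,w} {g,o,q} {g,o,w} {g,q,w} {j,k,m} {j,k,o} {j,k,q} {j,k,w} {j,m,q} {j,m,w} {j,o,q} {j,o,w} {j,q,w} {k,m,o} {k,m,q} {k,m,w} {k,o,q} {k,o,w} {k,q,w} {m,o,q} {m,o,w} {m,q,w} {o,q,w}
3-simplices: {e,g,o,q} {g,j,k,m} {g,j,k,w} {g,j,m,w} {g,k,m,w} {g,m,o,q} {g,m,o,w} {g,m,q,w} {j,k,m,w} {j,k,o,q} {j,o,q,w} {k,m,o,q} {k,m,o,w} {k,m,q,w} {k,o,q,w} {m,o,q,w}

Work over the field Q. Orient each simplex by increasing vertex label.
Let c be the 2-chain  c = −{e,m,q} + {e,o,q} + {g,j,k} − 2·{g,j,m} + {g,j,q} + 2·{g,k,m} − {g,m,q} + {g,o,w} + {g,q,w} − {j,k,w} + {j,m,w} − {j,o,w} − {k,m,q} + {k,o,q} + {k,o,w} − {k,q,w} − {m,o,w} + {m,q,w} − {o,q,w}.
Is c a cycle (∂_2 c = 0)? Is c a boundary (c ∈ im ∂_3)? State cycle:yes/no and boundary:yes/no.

n_0=8 n_1=27 n_2=37 n_3=16  [Q]
∂1: piv[eg,ej,em,eo,eq,ew,gk] rk=7  ker:gj,gm,go,gq,gw,jk,jm,jo,jq,jw,km,ko,kq,kw,mo,mq,mw,oq,ow,qw
∂2: piv[ego,egq,emo,emq,eoq,eqw,gjk,gjm,gjq,gjw,gkm,gkw,gmo,gmw,gow,gqw,jko,jkq,joq] rk=19  ker:gmq,goq,jkm,jkw,jmq,jmw,jow,jqw,kmo,kmq,kmw,koq,kow,kqw,moq,mow,mqw,oqw
∂3: piv[egoq,gjkm,gjkw,gjmw,gkmw,gmoq,gmow,gmqw,jkoq,joqw,kmoq,kmow,kmqw,koqw] rk=14  ker:jkmw,moqw
∂2c = −{e,m} + {e,o} + {g,k} − {g,m} + {g,o} + {g,q} − 2·{g,w} − {j,m} − {j,o} + {j,q} + {j,w} + {k,m} + 2·{k,o} − {k,q} − {k,w} − {m,o} − 2·{m,q} + {m,w} + {o,q} + {o,w}

cycle:no boundary:no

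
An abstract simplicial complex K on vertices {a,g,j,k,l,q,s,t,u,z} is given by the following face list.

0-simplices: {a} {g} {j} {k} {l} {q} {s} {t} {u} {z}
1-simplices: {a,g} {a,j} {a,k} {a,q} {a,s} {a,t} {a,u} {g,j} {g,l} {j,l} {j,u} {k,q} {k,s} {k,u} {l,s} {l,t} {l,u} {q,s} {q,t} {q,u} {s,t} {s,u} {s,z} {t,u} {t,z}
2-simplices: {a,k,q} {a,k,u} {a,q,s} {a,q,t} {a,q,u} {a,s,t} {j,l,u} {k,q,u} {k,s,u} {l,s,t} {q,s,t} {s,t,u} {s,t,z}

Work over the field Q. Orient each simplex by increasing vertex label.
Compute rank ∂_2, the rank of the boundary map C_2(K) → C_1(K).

n_0=10 n_1=25 n_2=13  [Q]
∂1: piv[ag,aj,ak,aq,as,at,au,gl,sz] rk=9  ker:gj,jl,ju,kq,ks,ku,ls,lt,lu,qs,qt,qu,st,su,tu,tz
∂2: piv[akq,aku,aqs,aqt,aqu,ast,jlu,ksu,lst,stu,stz] rk=11  ker:kqu,qst
rk∂_2=11

rank∂_2=11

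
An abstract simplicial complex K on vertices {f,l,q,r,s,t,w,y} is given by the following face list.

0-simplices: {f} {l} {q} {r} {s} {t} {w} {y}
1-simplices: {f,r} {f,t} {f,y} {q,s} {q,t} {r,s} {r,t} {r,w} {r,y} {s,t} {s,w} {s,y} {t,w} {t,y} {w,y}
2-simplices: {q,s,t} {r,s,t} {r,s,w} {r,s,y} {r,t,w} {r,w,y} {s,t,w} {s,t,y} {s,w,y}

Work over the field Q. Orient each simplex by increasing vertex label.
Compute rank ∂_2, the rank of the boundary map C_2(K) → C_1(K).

n_0=8 n_1=15 n_2=9  [Q]
∂1: piv[fr,ft,fy,qs,qt,rw] rk=6  ker:rs,rt,ry,st,sw,sy,tw,ty,wy
∂2: piv[qst,rst,rsw,rsy,rtw,rwy,sty] rk=7  ker:stw,swy
rk∂_2=7

rank∂_2=7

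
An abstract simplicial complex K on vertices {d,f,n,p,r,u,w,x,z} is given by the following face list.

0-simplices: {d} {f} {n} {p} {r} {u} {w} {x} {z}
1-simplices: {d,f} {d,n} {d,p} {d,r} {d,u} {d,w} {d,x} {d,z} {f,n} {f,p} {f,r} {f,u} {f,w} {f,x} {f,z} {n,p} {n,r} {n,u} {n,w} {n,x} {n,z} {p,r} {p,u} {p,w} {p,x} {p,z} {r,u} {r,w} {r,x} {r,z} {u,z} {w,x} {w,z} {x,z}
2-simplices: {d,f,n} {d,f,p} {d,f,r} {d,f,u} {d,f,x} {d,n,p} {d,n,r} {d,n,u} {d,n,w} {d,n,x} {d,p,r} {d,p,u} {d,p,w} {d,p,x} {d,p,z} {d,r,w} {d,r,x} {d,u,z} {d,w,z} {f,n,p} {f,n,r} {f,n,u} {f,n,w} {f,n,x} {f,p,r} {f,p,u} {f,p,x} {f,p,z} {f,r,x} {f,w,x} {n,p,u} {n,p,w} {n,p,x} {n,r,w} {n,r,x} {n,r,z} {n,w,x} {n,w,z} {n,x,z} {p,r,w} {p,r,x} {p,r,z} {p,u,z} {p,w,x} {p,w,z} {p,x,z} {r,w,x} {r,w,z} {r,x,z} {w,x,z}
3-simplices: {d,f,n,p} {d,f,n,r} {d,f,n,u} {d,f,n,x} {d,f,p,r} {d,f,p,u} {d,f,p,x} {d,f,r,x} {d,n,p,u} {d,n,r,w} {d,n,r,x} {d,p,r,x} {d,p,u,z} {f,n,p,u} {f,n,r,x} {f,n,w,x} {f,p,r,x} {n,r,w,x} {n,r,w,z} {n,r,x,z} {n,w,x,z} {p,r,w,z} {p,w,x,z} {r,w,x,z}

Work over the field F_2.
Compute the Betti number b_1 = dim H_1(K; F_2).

n_0=9 n_1=34 n_2=50 n_3=24  [Z2]
∂1: piv[df,dn,dp,dr,du,dw,dx,dz] rk=8  ker:fn,fp,fr,fu,fw,fx,fz,np,nr,nu,nw,nx,nz,pr,pu,pw,px,pz,ru,rw,rx,rz,uz,wx,wz,xz
∂2: piv[dfn,dfp,dfr,dfu,dfx,dnp,dnr,dnu,dnw,dnx,dpr,dpu,dpw,dpx,dpz,drw,drx,duz,dwz,fnw,fpz,fwx,nrz,nwz,nxz] rk=25  ker:fnp,fnr,fnu,fnx,fpr,fpu,fpx,frx,npu,npw,npx,nrw,nrx,nwx,prw,prx,prz,puz,pwx,pwz,pxz,rwx,rwz,rxz,wxz
∂3: piv[dfnp,dfnr,dfnu,dfnx,dfpr,dfpu,dfpx,dfrx,dnpu,dnrw,dnrx,dprx,dpuz,fnwx,nrwx,nrwz,nrxz,nwxz,prwz,pwxz] rk=20  ker:fnpu,fnrx,fprx,rwxz
b_1=(34−8)−25=1

b_1=1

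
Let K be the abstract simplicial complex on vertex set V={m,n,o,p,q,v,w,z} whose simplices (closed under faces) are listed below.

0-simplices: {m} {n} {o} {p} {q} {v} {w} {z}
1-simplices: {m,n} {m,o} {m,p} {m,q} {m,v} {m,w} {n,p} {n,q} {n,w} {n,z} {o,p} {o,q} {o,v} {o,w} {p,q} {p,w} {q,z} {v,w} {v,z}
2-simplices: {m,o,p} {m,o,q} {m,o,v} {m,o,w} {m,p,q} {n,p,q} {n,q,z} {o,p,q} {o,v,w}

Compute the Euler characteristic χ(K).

χ(K)=-2

n_0=8 n_1=19 n_2=9
χ=+8−19+9=-2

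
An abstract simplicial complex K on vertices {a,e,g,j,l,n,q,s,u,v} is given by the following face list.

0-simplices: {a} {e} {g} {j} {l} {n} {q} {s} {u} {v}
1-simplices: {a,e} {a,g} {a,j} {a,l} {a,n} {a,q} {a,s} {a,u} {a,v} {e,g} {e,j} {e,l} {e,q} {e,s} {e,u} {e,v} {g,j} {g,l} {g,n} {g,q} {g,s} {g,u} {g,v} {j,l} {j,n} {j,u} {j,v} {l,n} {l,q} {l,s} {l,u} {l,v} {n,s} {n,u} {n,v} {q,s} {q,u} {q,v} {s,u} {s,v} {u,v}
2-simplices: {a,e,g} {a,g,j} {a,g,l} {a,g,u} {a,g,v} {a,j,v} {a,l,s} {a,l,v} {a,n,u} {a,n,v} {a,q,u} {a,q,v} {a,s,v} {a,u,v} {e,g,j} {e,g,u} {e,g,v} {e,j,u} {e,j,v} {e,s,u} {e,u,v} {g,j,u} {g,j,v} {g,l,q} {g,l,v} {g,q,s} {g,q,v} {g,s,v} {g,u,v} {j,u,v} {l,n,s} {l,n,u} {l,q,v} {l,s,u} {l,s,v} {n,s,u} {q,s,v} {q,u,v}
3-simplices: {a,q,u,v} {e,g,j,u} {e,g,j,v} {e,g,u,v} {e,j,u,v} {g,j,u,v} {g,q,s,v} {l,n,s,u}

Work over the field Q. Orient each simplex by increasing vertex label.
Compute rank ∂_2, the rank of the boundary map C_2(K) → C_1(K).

n_0=10 n_1=41 n_2=38 n_3=8  [Q]
∂1: piv[ae,ag,aj,al,an,aq,as,au,av] rk=9  ker:eg,ej,el,eq,es,eu,ev,gj,gl,gn,gq,gs,gu,gv,jl,jn,ju,jv,ln,lq,ls,lu,lv,ns,nu,nv,qs,qu,qv,su,sv,uv
∂2: piv[aeg,agj,agl,agu,agv,ajv,als,alv,anu,anv,aqu,aqv,asv,auv,egj,egu,egv,eju,esu,glq,gqs,gqv,gsv,lns,lnu,lsu] rk=26  ker:ejv,euv,gju,gjv,glv,guv,juv,lqv,lsv,nsu,qsv,quv
∂3: piv[aquv,egju,egjv,eguv,ejuv,gqsv,lnsu] rk=7  ker:gjuv
rk∂_2=26

rank∂_2=26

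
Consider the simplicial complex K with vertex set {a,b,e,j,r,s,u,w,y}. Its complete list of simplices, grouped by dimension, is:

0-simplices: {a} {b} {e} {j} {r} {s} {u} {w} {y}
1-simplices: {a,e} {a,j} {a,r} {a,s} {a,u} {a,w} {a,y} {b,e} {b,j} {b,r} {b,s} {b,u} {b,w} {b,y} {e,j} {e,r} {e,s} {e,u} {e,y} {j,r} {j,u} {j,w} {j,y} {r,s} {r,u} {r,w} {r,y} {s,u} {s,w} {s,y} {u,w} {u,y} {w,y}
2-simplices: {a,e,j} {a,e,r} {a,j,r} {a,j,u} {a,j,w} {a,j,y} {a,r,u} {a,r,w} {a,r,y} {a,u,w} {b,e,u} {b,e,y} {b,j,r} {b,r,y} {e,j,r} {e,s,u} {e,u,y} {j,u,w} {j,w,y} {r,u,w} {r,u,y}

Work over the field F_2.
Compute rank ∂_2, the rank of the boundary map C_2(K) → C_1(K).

n_0=9 n_1=33 n_2=21  [Z2]
∂1: piv[ae,aj,ar,as,au,aw,ay,be] rk=8  ker:bj,br,bs,bu,bw,by,ej,er,es,eu,ey,jr,ju,jw,jy,rs,ru,rw,ry,su,sw,sy,uw,uy,wy
∂2: piv[aej,aer,ajr,aju,ajw,ajy,aru,arw,ary,auw,beu,bey,bjr,bry,esu,euy,jwy,ruy] rk=18  ker:ejr,juw,ruw
rk∂_2=18

rank∂_2=18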